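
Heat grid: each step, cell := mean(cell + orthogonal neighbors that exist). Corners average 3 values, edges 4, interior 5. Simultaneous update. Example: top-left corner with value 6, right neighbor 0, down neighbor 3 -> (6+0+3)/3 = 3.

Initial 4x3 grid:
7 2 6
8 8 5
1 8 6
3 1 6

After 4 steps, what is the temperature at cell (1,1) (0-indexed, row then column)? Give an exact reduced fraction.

Step 1: cell (1,1) = 31/5
Step 2: cell (1,1) = 29/5
Step 3: cell (1,1) = 2249/400
Step 4: cell (1,1) = 43571/8000
Full grid after step 4:
  144517/25920 107953/19200 145157/25920
  116119/21600 43571/8000 3742/675
  20663/4320 20183/4000 5587/1080
  57203/12960 581/128 63163/12960

Answer: 43571/8000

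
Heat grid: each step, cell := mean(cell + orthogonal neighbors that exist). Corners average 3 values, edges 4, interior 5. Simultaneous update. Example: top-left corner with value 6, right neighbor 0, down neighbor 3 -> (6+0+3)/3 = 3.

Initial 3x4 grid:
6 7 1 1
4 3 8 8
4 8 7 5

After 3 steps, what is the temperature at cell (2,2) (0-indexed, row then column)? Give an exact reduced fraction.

Step 1: cell (2,2) = 7
Step 2: cell (2,2) = 737/120
Step 3: cell (2,2) = 21707/3600
Full grid after step 3:
  2171/432 17237/3600 17407/3600 2501/540
  8057/1600 10809/2000 5277/1000 4321/800
  2347/432 19987/3600 21707/3600 799/135

Answer: 21707/3600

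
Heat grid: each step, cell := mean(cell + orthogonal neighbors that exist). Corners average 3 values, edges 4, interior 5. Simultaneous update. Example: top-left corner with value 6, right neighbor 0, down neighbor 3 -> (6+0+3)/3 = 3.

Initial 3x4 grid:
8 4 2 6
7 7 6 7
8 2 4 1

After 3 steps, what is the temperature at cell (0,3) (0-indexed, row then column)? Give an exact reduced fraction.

Step 1: cell (0,3) = 5
Step 2: cell (0,3) = 29/6
Step 3: cell (0,3) = 3509/720
Full grid after step 3:
  12857/2160 40229/7200 11863/2400 3509/720
  4871/800 10659/2000 9809/2000 344/75
  772/135 18977/3600 899/200 1597/360

Answer: 3509/720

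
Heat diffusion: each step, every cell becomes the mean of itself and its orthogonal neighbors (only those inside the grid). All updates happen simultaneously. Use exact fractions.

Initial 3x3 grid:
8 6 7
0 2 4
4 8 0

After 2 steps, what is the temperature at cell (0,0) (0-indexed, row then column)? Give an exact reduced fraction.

Step 1: cell (0,0) = 14/3
Step 2: cell (0,0) = 167/36
Full grid after step 2:
  167/36 241/48 44/9
  97/24 4 203/48
  11/3 31/8 43/12

Answer: 167/36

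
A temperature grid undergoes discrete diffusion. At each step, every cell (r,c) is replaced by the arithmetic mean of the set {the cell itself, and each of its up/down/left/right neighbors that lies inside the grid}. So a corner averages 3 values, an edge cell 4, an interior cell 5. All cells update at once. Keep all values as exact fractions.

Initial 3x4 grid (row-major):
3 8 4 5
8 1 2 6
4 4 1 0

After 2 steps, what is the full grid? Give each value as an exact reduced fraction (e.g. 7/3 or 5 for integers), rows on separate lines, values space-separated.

Answer: 43/9 1181/240 331/80 13/3
76/15 179/50 343/100 803/240
71/18 851/240 563/240 22/9

Derivation:
After step 1:
  19/3 4 19/4 5
  4 23/5 14/5 13/4
  16/3 5/2 7/4 7/3
After step 2:
  43/9 1181/240 331/80 13/3
  76/15 179/50 343/100 803/240
  71/18 851/240 563/240 22/9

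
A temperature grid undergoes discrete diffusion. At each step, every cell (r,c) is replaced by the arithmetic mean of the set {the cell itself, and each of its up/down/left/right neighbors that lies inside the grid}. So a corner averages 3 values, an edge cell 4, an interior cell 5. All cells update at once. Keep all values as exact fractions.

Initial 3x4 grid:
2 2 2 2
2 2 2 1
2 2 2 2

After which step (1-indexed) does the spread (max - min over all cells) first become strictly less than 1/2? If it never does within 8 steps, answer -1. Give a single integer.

Step 1: max=2, min=5/3, spread=1/3
  -> spread < 1/2 first at step 1
Step 2: max=2, min=413/240, spread=67/240
Step 3: max=2, min=3883/2160, spread=437/2160
Step 4: max=1991/1000, min=1570469/864000, spread=29951/172800
Step 5: max=6671/3375, min=14336179/7776000, spread=206761/1555200
Step 6: max=10634329/5400000, min=5764604429/3110400000, spread=14430763/124416000
Step 7: max=846347273/432000000, min=348140258311/186624000000, spread=139854109/1492992000
Step 8: max=75908771023/38880000000, min=20972408109749/11197440000000, spread=7114543559/89579520000

Answer: 1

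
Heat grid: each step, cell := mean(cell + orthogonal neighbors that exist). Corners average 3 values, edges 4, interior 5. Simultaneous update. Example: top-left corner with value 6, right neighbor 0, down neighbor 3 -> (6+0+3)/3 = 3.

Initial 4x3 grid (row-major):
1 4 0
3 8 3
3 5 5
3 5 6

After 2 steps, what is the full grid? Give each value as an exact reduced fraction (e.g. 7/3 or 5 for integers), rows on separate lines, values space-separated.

Answer: 29/9 257/80 115/36
871/240 104/25 941/240
967/240 114/25 1157/240
143/36 379/80 89/18

Derivation:
After step 1:
  8/3 13/4 7/3
  15/4 23/5 4
  7/2 26/5 19/4
  11/3 19/4 16/3
After step 2:
  29/9 257/80 115/36
  871/240 104/25 941/240
  967/240 114/25 1157/240
  143/36 379/80 89/18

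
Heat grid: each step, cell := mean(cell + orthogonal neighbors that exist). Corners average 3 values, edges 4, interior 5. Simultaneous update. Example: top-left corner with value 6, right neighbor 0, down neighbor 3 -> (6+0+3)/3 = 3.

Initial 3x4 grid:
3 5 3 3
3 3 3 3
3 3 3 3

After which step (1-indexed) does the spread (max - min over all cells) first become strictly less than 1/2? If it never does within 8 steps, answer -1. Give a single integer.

Answer: 3

Derivation:
Step 1: max=11/3, min=3, spread=2/3
Step 2: max=211/60, min=3, spread=31/60
Step 3: max=1831/540, min=3, spread=211/540
  -> spread < 1/2 first at step 3
Step 4: max=178897/54000, min=2747/900, spread=14077/54000
Step 5: max=1598407/486000, min=165683/54000, spread=5363/24300
Step 6: max=47480809/14580000, min=92869/30000, spread=93859/583200
Step 7: max=2834674481/874800000, min=151136467/48600000, spread=4568723/34992000
Step 8: max=169244435629/52488000000, min=4555618889/1458000000, spread=8387449/83980800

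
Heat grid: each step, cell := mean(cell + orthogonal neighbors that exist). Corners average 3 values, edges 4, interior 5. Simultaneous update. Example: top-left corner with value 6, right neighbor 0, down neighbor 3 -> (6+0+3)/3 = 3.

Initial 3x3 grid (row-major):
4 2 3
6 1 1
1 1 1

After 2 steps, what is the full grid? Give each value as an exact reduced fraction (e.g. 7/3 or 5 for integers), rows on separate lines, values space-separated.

After step 1:
  4 5/2 2
  3 11/5 3/2
  8/3 1 1
After step 2:
  19/6 107/40 2
  89/30 51/25 67/40
  20/9 103/60 7/6

Answer: 19/6 107/40 2
89/30 51/25 67/40
20/9 103/60 7/6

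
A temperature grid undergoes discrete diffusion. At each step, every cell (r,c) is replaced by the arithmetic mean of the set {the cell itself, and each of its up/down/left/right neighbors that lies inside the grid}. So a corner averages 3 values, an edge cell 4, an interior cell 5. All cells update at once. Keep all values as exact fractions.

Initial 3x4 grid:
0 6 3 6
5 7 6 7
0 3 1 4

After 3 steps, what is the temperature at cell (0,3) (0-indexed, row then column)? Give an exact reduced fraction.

Answer: 2747/540

Derivation:
Step 1: cell (0,3) = 16/3
Step 2: cell (0,3) = 49/9
Step 3: cell (0,3) = 2747/540
Full grid after step 3:
  8509/2160 30547/7200 35657/7200 2747/540
  12631/3600 12463/3000 27011/6000 71179/14400
  7249/2160 25447/7200 10019/2400 263/60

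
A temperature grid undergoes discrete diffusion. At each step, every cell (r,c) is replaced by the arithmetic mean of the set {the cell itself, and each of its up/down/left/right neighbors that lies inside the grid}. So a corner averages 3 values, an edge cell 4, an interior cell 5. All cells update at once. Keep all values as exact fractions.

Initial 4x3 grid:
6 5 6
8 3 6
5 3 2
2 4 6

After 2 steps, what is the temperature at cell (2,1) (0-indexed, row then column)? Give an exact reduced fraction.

Answer: 209/50

Derivation:
Step 1: cell (2,1) = 17/5
Step 2: cell (2,1) = 209/50
Full grid after step 2:
  101/18 11/2 179/36
  16/3 463/100 115/24
  64/15 209/50 159/40
  143/36 889/240 4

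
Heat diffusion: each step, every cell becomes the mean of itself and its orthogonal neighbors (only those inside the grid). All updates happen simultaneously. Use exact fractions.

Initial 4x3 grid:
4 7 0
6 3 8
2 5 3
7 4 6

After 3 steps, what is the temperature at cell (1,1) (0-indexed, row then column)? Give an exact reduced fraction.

Step 1: cell (1,1) = 29/5
Step 2: cell (1,1) = 399/100
Step 3: cell (1,1) = 28831/6000
Full grid after step 3:
  10333/2160 31117/7200 1673/360
  31447/7200 28831/6000 5137/1200
  34487/7200 26071/6000 4339/900
  9689/2160 35077/7200 4927/1080

Answer: 28831/6000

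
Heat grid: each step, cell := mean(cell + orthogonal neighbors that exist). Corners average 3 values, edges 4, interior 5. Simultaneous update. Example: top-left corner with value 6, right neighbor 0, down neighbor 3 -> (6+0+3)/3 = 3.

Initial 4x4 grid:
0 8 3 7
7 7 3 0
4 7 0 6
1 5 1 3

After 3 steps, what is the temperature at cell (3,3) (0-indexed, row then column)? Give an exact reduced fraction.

Step 1: cell (3,3) = 10/3
Step 2: cell (3,3) = 47/18
Step 3: cell (3,3) = 404/135
Full grid after step 3:
  907/180 3679/800 31919/7200 2009/540
  3729/800 2383/500 5651/1500 26669/7200
  32129/7200 1484/375 2737/750 21461/7200
  521/135 26879/7200 21911/7200 404/135

Answer: 404/135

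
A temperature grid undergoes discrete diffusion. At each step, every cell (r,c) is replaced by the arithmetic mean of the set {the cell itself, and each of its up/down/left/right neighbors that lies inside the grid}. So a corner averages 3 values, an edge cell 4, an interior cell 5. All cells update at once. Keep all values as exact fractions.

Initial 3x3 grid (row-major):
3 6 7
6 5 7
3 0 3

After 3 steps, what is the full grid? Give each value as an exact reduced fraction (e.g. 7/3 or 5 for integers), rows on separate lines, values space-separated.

After step 1:
  5 21/4 20/3
  17/4 24/5 11/2
  3 11/4 10/3
After step 2:
  29/6 1303/240 209/36
  341/80 451/100 203/40
  10/3 833/240 139/36
After step 3:
  581/120 74081/14400 11743/2160
  20327/4800 9099/2000 11551/2400
  166/45 54631/14400 8933/2160

Answer: 581/120 74081/14400 11743/2160
20327/4800 9099/2000 11551/2400
166/45 54631/14400 8933/2160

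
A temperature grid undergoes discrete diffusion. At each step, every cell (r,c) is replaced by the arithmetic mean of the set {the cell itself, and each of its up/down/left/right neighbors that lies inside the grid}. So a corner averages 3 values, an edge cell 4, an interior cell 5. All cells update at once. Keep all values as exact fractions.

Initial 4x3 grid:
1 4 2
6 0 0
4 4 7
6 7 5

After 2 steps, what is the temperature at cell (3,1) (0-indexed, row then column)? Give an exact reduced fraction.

Answer: 219/40

Derivation:
Step 1: cell (3,1) = 11/2
Step 2: cell (3,1) = 219/40
Full grid after step 2:
  49/18 613/240 2
  853/240 279/100 221/80
  1069/240 217/50 1019/240
  97/18 219/40 95/18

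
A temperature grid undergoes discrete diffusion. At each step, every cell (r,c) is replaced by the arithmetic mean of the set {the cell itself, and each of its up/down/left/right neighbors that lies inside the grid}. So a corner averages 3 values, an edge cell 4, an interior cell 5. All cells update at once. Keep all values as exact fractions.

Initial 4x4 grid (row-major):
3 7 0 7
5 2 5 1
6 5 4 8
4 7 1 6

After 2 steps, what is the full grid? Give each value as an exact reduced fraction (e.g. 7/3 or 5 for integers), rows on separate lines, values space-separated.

After step 1:
  5 3 19/4 8/3
  4 24/5 12/5 21/4
  5 24/5 23/5 19/4
  17/3 17/4 9/2 5
After step 2:
  4 351/80 769/240 38/9
  47/10 19/5 109/25 113/30
  73/15 469/100 421/100 49/10
  179/36 1153/240 367/80 19/4

Answer: 4 351/80 769/240 38/9
47/10 19/5 109/25 113/30
73/15 469/100 421/100 49/10
179/36 1153/240 367/80 19/4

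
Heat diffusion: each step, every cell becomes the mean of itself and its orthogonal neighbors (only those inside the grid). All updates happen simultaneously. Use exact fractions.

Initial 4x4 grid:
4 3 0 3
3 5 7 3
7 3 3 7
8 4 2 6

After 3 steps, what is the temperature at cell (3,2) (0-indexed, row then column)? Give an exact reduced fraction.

Step 1: cell (3,2) = 15/4
Step 2: cell (3,2) = 87/20
Step 3: cell (3,2) = 2657/600
Full grid after step 3:
  8297/2160 25367/7200 2783/800 613/180
  7763/1800 24491/6000 953/250 9679/2400
  1741/360 6761/1500 8763/2000 3461/800
  1363/270 1693/360 2657/600 1091/240

Answer: 2657/600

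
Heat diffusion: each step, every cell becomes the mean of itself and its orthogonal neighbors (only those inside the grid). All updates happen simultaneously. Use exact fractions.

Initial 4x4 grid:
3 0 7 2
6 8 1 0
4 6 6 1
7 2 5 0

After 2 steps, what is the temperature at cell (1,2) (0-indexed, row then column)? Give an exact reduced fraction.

Step 1: cell (1,2) = 22/5
Step 2: cell (1,2) = 159/50
Full grid after step 2:
  17/4 71/20 18/5 13/6
  91/20 471/100 159/50 203/80
  77/15 479/100 92/25 171/80
  181/36 1067/240 281/80 7/3

Answer: 159/50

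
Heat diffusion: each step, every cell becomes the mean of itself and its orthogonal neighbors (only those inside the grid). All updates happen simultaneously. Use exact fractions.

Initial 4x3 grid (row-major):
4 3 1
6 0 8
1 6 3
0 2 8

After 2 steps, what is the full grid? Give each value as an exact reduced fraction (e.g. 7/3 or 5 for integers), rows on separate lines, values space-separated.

After step 1:
  13/3 2 4
  11/4 23/5 3
  13/4 12/5 25/4
  1 4 13/3
After step 2:
  109/36 56/15 3
  56/15 59/20 357/80
  47/20 41/10 959/240
  11/4 44/15 175/36

Answer: 109/36 56/15 3
56/15 59/20 357/80
47/20 41/10 959/240
11/4 44/15 175/36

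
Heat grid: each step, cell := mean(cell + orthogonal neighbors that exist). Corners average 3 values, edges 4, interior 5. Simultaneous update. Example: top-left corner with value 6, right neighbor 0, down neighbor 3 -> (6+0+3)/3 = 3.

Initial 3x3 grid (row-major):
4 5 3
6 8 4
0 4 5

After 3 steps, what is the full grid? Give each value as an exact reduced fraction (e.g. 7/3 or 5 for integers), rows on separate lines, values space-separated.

After step 1:
  5 5 4
  9/2 27/5 5
  10/3 17/4 13/3
After step 2:
  29/6 97/20 14/3
  547/120 483/100 281/60
  145/36 1039/240 163/36
After step 3:
  1709/360 959/200 71/15
  32849/7200 27901/6000 16837/3600
  9299/2160 63773/14400 9749/2160

Answer: 1709/360 959/200 71/15
32849/7200 27901/6000 16837/3600
9299/2160 63773/14400 9749/2160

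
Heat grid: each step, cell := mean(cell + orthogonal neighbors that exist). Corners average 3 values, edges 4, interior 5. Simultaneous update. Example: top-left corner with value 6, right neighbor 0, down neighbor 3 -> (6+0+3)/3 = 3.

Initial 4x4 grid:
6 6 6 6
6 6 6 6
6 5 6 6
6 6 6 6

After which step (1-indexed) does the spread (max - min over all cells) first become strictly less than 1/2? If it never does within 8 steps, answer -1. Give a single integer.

Step 1: max=6, min=23/4, spread=1/4
  -> spread < 1/2 first at step 1
Step 2: max=6, min=289/50, spread=11/50
Step 3: max=6, min=14033/2400, spread=367/2400
Step 4: max=3587/600, min=63229/10800, spread=1337/10800
Step 5: max=107531/18000, min=1902331/324000, spread=33227/324000
Step 6: max=643951/108000, min=57105673/9720000, spread=849917/9720000
Step 7: max=9651467/1620000, min=1715885653/291600000, spread=21378407/291600000
Step 8: max=2892311657/486000000, min=51521537629/8748000000, spread=540072197/8748000000

Answer: 1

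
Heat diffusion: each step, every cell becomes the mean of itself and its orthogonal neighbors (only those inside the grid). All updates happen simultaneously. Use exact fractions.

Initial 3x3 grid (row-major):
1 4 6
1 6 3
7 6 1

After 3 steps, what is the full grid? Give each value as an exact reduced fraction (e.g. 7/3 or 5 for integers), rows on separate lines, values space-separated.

After step 1:
  2 17/4 13/3
  15/4 4 4
  14/3 5 10/3
After step 2:
  10/3 175/48 151/36
  173/48 21/5 47/12
  161/36 17/4 37/9
After step 3:
  127/36 11069/2880 1693/432
  11239/2880 1177/300 739/180
  1775/432 511/120 221/54

Answer: 127/36 11069/2880 1693/432
11239/2880 1177/300 739/180
1775/432 511/120 221/54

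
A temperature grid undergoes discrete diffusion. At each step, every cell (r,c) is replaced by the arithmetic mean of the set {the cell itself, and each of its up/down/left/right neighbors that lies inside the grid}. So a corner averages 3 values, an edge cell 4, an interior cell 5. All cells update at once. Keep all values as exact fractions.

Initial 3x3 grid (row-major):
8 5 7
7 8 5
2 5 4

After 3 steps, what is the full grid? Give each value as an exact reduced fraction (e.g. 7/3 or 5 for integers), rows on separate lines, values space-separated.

After step 1:
  20/3 7 17/3
  25/4 6 6
  14/3 19/4 14/3
After step 2:
  239/36 19/3 56/9
  283/48 6 67/12
  47/9 241/48 185/36
After step 3:
  2717/432 907/144 653/108
  3421/576 173/30 413/72
  581/108 3079/576 2267/432

Answer: 2717/432 907/144 653/108
3421/576 173/30 413/72
581/108 3079/576 2267/432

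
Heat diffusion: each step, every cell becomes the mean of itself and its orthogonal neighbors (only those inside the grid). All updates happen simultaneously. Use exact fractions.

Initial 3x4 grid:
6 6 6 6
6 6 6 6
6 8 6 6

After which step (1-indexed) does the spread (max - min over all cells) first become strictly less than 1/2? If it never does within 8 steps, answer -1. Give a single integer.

Step 1: max=20/3, min=6, spread=2/3
Step 2: max=391/60, min=6, spread=31/60
Step 3: max=3451/540, min=6, spread=211/540
  -> spread < 1/2 first at step 3
Step 4: max=340897/54000, min=5447/900, spread=14077/54000
Step 5: max=3056407/486000, min=327683/54000, spread=5363/24300
Step 6: max=91220809/14580000, min=182869/30000, spread=93859/583200
Step 7: max=5459074481/874800000, min=296936467/48600000, spread=4568723/34992000
Step 8: max=326708435629/52488000000, min=8929618889/1458000000, spread=8387449/83980800

Answer: 3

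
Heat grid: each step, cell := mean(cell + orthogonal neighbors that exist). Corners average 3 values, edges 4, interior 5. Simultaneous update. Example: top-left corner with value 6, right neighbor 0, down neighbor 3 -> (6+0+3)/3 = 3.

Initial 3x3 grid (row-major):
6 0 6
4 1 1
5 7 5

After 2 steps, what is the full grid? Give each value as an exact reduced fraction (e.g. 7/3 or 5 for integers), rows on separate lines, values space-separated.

Answer: 127/36 691/240 53/18
229/60 88/25 751/240
83/18 503/120 145/36

Derivation:
After step 1:
  10/3 13/4 7/3
  4 13/5 13/4
  16/3 9/2 13/3
After step 2:
  127/36 691/240 53/18
  229/60 88/25 751/240
  83/18 503/120 145/36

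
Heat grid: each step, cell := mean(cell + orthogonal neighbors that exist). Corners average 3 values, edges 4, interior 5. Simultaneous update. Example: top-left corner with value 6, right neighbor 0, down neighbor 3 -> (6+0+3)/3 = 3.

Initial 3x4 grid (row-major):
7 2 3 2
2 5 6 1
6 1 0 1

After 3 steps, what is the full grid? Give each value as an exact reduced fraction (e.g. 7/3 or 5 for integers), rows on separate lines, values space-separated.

After step 1:
  11/3 17/4 13/4 2
  5 16/5 3 5/2
  3 3 2 2/3
After step 2:
  155/36 431/120 25/8 31/12
  223/60 369/100 279/100 49/24
  11/3 14/5 13/6 31/18
After step 3:
  4181/1080 13241/3600 1209/400 31/12
  13841/3600 9953/3000 1036/375 16447/7200
  611/180 3697/1200 8531/3600 427/216

Answer: 4181/1080 13241/3600 1209/400 31/12
13841/3600 9953/3000 1036/375 16447/7200
611/180 3697/1200 8531/3600 427/216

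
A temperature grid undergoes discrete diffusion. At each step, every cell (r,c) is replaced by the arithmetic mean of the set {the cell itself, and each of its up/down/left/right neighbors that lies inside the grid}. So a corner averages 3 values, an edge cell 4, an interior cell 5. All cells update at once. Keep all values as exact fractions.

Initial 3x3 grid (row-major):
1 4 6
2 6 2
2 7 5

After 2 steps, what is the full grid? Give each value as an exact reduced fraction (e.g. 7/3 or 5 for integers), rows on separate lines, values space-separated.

Answer: 28/9 887/240 13/3
259/80 419/100 1057/240
137/36 263/60 173/36

Derivation:
After step 1:
  7/3 17/4 4
  11/4 21/5 19/4
  11/3 5 14/3
After step 2:
  28/9 887/240 13/3
  259/80 419/100 1057/240
  137/36 263/60 173/36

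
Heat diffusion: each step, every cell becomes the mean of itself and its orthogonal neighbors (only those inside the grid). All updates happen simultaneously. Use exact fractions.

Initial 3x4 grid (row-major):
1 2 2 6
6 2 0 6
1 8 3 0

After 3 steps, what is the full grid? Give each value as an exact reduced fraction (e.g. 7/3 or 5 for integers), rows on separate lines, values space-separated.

After step 1:
  3 7/4 5/2 14/3
  5/2 18/5 13/5 3
  5 7/2 11/4 3
After step 2:
  29/12 217/80 691/240 61/18
  141/40 279/100 289/100 199/60
  11/3 297/80 237/80 35/12
After step 3:
  2077/720 6479/2400 21367/7200 6901/2160
  7439/2400 1563/500 8903/3000 11261/3600
  2617/720 7879/2400 7489/2400 2207/720

Answer: 2077/720 6479/2400 21367/7200 6901/2160
7439/2400 1563/500 8903/3000 11261/3600
2617/720 7879/2400 7489/2400 2207/720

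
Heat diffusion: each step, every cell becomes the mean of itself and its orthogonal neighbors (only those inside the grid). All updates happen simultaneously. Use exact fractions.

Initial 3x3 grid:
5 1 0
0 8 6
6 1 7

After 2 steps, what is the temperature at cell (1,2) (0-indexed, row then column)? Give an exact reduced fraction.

Step 1: cell (1,2) = 21/4
Step 2: cell (1,2) = 309/80
Full grid after step 2:
  41/12 331/120 133/36
  737/240 111/25 309/80
  151/36 157/40 185/36

Answer: 309/80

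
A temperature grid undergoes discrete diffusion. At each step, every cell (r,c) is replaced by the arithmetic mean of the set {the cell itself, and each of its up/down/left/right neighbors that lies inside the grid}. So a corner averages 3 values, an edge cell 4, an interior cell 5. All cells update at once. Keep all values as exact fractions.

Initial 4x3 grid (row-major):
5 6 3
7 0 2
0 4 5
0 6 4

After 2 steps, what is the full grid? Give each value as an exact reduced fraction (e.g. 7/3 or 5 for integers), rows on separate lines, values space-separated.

After step 1:
  6 7/2 11/3
  3 19/5 5/2
  11/4 3 15/4
  2 7/2 5
After step 2:
  25/6 509/120 29/9
  311/80 79/25 823/240
  43/16 84/25 57/16
  11/4 27/8 49/12

Answer: 25/6 509/120 29/9
311/80 79/25 823/240
43/16 84/25 57/16
11/4 27/8 49/12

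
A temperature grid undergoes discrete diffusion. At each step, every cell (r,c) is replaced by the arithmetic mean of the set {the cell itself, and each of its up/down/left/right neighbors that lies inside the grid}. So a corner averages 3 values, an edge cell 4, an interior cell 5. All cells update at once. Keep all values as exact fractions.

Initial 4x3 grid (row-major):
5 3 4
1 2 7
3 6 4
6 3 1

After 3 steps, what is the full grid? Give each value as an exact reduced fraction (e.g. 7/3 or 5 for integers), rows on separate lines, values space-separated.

After step 1:
  3 7/2 14/3
  11/4 19/5 17/4
  4 18/5 9/2
  4 4 8/3
After step 2:
  37/12 449/120 149/36
  271/80 179/50 1033/240
  287/80 199/50 901/240
  4 107/30 67/18
After step 3:
  817/240 26179/7200 8773/2160
  8183/2400 2849/750 28399/7200
  2991/800 11081/3000 28369/7200
  2677/720 6871/1800 7951/2160

Answer: 817/240 26179/7200 8773/2160
8183/2400 2849/750 28399/7200
2991/800 11081/3000 28369/7200
2677/720 6871/1800 7951/2160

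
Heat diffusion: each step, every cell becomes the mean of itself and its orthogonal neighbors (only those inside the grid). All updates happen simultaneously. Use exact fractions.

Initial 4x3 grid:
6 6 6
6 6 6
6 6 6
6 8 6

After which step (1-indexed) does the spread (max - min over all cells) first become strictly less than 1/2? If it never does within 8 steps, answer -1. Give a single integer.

Answer: 3

Derivation:
Step 1: max=20/3, min=6, spread=2/3
Step 2: max=787/120, min=6, spread=67/120
Step 3: max=6917/1080, min=6, spread=437/1080
  -> spread < 1/2 first at step 3
Step 4: max=2749531/432000, min=3009/500, spread=29951/86400
Step 5: max=24543821/3888000, min=20408/3375, spread=206761/777600
Step 6: max=9787395571/1555200000, min=16365671/2700000, spread=14430763/62208000
Step 7: max=584979741689/93312000000, min=1313652727/216000000, spread=139854109/746496000
Step 8: max=35014791890251/5598720000000, min=118491228977/19440000000, spread=7114543559/44789760000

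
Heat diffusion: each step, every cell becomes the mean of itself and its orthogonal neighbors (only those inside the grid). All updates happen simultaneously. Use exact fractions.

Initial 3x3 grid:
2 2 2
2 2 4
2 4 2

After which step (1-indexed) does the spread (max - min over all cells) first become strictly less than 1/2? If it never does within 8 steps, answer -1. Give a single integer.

Answer: 4

Derivation:
Step 1: max=10/3, min=2, spread=4/3
Step 2: max=113/40, min=2, spread=33/40
Step 3: max=1517/540, min=101/45, spread=61/108
Step 4: max=86239/32400, min=3061/1350, spread=511/1296
  -> spread < 1/2 first at step 4
Step 5: max=5117933/1944000, min=42401/18000, spread=4309/15552
Step 6: max=300663751/116640000, min=5791237/2430000, spread=36295/186624
Step 7: max=17881970597/6998400000, min=1410535831/583200000, spread=305773/2239488
Step 8: max=1063122670159/419904000000, min=14206575497/5832000000, spread=2575951/26873856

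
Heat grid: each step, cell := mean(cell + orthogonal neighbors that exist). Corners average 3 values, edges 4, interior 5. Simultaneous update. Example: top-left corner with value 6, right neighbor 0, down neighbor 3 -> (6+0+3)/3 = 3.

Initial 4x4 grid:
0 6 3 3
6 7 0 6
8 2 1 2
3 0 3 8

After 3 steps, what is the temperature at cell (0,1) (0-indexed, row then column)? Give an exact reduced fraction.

Answer: 1193/300

Derivation:
Step 1: cell (0,1) = 4
Step 2: cell (0,1) = 19/5
Step 3: cell (0,1) = 1193/300
Full grid after step 3:
  383/90 1193/300 341/100 209/60
  1303/300 933/250 349/100 1961/600
  3503/900 2681/750 4607/1500 6239/1800
  977/270 2813/900 2887/900 1769/540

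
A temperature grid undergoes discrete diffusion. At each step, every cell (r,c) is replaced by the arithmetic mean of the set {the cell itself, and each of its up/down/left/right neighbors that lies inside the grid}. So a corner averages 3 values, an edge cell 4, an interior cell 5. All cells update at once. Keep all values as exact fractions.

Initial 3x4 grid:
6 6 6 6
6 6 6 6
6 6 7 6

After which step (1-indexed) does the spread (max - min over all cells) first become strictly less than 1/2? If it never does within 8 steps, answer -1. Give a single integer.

Step 1: max=19/3, min=6, spread=1/3
  -> spread < 1/2 first at step 1
Step 2: max=751/120, min=6, spread=31/120
Step 3: max=6691/1080, min=6, spread=211/1080
Step 4: max=664897/108000, min=10847/1800, spread=14077/108000
Step 5: max=5972407/972000, min=651683/108000, spread=5363/48600
Step 6: max=178700809/29160000, min=362869/60000, spread=93859/1166400
Step 7: max=10707874481/1749600000, min=588536467/97200000, spread=4568723/69984000
Step 8: max=641636435629/104976000000, min=17677618889/2916000000, spread=8387449/167961600

Answer: 1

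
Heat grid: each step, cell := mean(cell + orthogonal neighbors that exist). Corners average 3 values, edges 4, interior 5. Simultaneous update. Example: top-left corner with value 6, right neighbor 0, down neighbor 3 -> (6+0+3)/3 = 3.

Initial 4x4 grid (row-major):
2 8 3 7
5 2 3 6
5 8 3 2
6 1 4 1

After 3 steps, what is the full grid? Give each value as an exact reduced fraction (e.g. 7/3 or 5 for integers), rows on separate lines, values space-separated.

After step 1:
  5 15/4 21/4 16/3
  7/2 26/5 17/5 9/2
  6 19/5 4 3
  4 19/4 9/4 7/3
After step 2:
  49/12 24/5 133/30 181/36
  197/40 393/100 447/100 487/120
  173/40 19/4 329/100 83/24
  59/12 37/10 10/3 91/36
After step 3:
  1657/360 2587/600 8429/1800 4867/1080
  5179/1200 183/40 12109/3000 15313/3600
  227/48 3999/1000 11581/3000 12001/3600
  1553/360 167/40 5783/1800 671/216

Answer: 1657/360 2587/600 8429/1800 4867/1080
5179/1200 183/40 12109/3000 15313/3600
227/48 3999/1000 11581/3000 12001/3600
1553/360 167/40 5783/1800 671/216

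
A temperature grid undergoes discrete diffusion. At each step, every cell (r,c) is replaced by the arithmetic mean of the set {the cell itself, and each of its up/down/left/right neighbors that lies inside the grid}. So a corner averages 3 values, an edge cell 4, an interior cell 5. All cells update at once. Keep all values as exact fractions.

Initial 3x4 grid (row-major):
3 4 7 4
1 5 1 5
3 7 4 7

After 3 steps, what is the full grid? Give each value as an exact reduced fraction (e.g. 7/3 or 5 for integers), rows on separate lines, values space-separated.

Answer: 7531/2160 5741/1440 6157/1440 629/135
263/72 187/48 2707/600 13201/2880
4043/1080 3043/720 809/180 10379/2160

Derivation:
After step 1:
  8/3 19/4 4 16/3
  3 18/5 22/5 17/4
  11/3 19/4 19/4 16/3
After step 2:
  125/36 901/240 1109/240 163/36
  97/30 41/10 21/5 1159/240
  137/36 503/120 577/120 43/9
After step 3:
  7531/2160 5741/1440 6157/1440 629/135
  263/72 187/48 2707/600 13201/2880
  4043/1080 3043/720 809/180 10379/2160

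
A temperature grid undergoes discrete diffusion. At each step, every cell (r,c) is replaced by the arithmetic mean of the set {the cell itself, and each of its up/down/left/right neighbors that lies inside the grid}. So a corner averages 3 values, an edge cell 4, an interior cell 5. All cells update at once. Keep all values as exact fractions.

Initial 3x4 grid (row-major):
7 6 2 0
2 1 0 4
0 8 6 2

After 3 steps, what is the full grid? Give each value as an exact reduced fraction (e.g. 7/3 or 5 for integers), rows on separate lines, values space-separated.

Answer: 1319/360 10/3 647/240 841/360
4981/1440 803/240 1177/400 409/160
7469/2160 983/288 523/160 2227/720

Derivation:
After step 1:
  5 4 2 2
  5/2 17/5 13/5 3/2
  10/3 15/4 4 4
After step 2:
  23/6 18/5 53/20 11/6
  427/120 13/4 27/10 101/40
  115/36 869/240 287/80 19/6
After step 3:
  1319/360 10/3 647/240 841/360
  4981/1440 803/240 1177/400 409/160
  7469/2160 983/288 523/160 2227/720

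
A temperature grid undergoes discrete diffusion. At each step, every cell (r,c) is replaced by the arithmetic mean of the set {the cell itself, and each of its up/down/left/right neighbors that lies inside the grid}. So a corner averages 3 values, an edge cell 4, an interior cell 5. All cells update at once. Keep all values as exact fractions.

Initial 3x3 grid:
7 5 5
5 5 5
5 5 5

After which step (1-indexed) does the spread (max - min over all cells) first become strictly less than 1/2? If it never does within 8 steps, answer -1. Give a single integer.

Step 1: max=17/3, min=5, spread=2/3
Step 2: max=50/9, min=5, spread=5/9
Step 3: max=581/108, min=5, spread=41/108
  -> spread < 1/2 first at step 3
Step 4: max=34531/6480, min=911/180, spread=347/1296
Step 5: max=2050937/388800, min=9157/1800, spread=2921/15552
Step 6: max=122468539/23328000, min=1105483/216000, spread=24611/186624
Step 7: max=7317122033/1399680000, min=24956741/4860000, spread=207329/2239488
Step 8: max=437933952451/83980800000, min=1334801599/259200000, spread=1746635/26873856

Answer: 3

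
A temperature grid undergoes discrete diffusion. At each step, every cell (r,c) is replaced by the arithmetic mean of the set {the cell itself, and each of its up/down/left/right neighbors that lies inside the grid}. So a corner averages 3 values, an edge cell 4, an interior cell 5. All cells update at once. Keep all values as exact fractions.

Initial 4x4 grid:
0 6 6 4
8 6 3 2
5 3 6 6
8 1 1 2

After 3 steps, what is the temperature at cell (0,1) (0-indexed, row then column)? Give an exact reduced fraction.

Step 1: cell (0,1) = 9/2
Step 2: cell (0,1) = 1147/240
Step 3: cell (0,1) = 6671/1440
Full grid after step 3:
  2623/540 6671/1440 10697/2400 763/180
  1393/288 1762/375 536/125 9787/2400
  34537/7200 12911/3000 3901/1000 8827/2400
  4751/1080 28657/7200 8267/2400 1193/360

Answer: 6671/1440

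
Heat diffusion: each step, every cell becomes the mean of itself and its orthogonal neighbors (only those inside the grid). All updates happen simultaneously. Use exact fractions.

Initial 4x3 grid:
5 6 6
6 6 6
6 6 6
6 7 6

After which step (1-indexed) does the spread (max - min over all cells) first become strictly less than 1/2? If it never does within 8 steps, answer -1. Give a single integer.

Step 1: max=19/3, min=17/3, spread=2/3
Step 2: max=1507/240, min=103/18, spread=401/720
Step 3: max=13397/2160, min=1255/216, spread=847/2160
  -> spread < 1/2 first at step 3
Step 4: max=5330011/864000, min=758819/129600, spread=813653/2592000
Step 5: max=47786501/7776000, min=45792271/7776000, spread=199423/777600
Step 6: max=2856754399/466560000, min=2759838449/466560000, spread=1938319/9331200
Step 7: max=170929890341/27993600000, min=166142500891/27993600000, spread=95747789/559872000
Step 8: max=10230649997119/1679616000000, min=9995644214369/1679616000000, spread=940023131/6718464000

Answer: 3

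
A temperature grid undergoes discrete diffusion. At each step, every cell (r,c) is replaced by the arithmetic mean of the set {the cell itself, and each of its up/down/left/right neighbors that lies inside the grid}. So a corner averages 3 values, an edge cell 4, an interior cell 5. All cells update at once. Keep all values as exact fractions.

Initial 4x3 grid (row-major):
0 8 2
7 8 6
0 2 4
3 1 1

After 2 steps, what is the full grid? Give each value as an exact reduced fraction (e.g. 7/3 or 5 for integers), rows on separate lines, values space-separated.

Answer: 53/12 631/120 89/18
359/80 449/100 1187/240
133/48 86/25 53/16
73/36 97/48 7/3

Derivation:
After step 1:
  5 9/2 16/3
  15/4 31/5 5
  3 3 13/4
  4/3 7/4 2
After step 2:
  53/12 631/120 89/18
  359/80 449/100 1187/240
  133/48 86/25 53/16
  73/36 97/48 7/3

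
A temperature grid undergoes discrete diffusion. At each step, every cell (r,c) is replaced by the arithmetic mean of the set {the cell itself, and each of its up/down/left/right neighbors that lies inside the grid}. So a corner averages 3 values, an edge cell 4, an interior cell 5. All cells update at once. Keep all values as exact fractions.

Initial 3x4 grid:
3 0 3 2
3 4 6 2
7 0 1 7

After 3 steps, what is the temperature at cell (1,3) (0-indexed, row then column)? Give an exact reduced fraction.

Step 1: cell (1,3) = 17/4
Step 2: cell (1,3) = 787/240
Step 3: cell (1,3) = 48041/14400
Full grid after step 3:
  337/120 2237/800 20753/7200 3271/1080
  45361/14400 1124/375 4681/1500 48041/14400
  6971/2160 1463/450 11989/3600 7367/2160

Answer: 48041/14400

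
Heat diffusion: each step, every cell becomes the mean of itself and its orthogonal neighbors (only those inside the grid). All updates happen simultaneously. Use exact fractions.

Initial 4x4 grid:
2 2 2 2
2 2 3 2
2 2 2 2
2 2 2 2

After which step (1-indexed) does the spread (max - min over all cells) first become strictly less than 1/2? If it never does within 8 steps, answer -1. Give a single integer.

Answer: 1

Derivation:
Step 1: max=9/4, min=2, spread=1/4
  -> spread < 1/2 first at step 1
Step 2: max=111/50, min=2, spread=11/50
Step 3: max=5167/2400, min=2, spread=367/2400
Step 4: max=23171/10800, min=1213/600, spread=1337/10800
Step 5: max=689669/324000, min=36469/18000, spread=33227/324000
Step 6: max=20654327/9720000, min=220049/108000, spread=849917/9720000
Step 7: max=616914347/291600000, min=3308533/1620000, spread=21378407/291600000
Step 8: max=18462462371/8748000000, min=995688343/486000000, spread=540072197/8748000000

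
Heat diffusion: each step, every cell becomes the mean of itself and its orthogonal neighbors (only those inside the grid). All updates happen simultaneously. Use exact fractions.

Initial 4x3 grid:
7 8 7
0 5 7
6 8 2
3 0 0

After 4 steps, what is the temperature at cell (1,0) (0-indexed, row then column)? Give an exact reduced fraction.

Answer: 117959/24000

Derivation:
Step 1: cell (1,0) = 9/2
Step 2: cell (1,0) = 387/80
Step 3: cell (1,0) = 11701/2400
Step 4: cell (1,0) = 117959/24000
Full grid after step 4:
  232897/43200 4879409/864000 739741/129600
  117959/24000 1805941/360000 553753/108000
  97399/24000 1470941/360000 434483/108000
  152717/43200 2891749/864000 436901/129600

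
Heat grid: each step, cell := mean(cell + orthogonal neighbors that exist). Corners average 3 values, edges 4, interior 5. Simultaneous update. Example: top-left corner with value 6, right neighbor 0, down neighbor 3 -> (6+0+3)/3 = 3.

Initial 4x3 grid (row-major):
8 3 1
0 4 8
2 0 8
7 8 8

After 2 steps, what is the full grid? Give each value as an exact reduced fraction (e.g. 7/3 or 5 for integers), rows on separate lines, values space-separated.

Answer: 67/18 11/3 53/12
149/48 403/100 73/16
949/240 107/25 473/80
41/9 1429/240 79/12

Derivation:
After step 1:
  11/3 4 4
  7/2 3 21/4
  9/4 22/5 6
  17/3 23/4 8
After step 2:
  67/18 11/3 53/12
  149/48 403/100 73/16
  949/240 107/25 473/80
  41/9 1429/240 79/12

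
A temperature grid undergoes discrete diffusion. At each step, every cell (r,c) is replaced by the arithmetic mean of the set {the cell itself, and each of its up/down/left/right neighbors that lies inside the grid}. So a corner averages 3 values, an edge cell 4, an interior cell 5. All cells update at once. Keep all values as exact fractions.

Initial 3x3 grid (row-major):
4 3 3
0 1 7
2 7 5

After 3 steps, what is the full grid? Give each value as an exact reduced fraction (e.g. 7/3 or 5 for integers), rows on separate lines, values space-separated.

Answer: 2953/1080 44627/14400 8291/2160
39427/14400 7133/2000 14513/3600
129/40 53527/14400 9671/2160

Derivation:
After step 1:
  7/3 11/4 13/3
  7/4 18/5 4
  3 15/4 19/3
After step 2:
  41/18 781/240 133/36
  641/240 317/100 137/30
  17/6 1001/240 169/36
After step 3:
  2953/1080 44627/14400 8291/2160
  39427/14400 7133/2000 14513/3600
  129/40 53527/14400 9671/2160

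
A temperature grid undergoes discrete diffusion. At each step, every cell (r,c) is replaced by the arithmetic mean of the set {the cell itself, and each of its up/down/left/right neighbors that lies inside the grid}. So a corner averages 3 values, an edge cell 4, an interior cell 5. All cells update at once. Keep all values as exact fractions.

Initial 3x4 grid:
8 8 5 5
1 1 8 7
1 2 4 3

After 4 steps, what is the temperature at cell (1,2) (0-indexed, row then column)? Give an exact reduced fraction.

Answer: 345257/72000

Derivation:
Step 1: cell (1,2) = 5
Step 2: cell (1,2) = 51/10
Step 3: cell (1,2) = 358/75
Step 4: cell (1,2) = 345257/72000
Full grid after step 4:
  111277/25920 3218/675 56273/10800 142417/25920
  214751/57600 32773/8000 345257/72000 882613/172800
  81767/25920 154777/43200 182417/43200 123007/25920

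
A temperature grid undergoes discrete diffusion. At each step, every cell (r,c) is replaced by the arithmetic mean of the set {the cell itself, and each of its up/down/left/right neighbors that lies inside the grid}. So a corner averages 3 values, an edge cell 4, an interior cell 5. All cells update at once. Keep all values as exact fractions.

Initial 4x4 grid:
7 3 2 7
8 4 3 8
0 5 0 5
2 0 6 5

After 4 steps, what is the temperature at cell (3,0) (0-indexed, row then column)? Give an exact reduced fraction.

Answer: 95291/32400

Derivation:
Step 1: cell (3,0) = 2/3
Step 2: cell (3,0) = 23/9
Step 3: cell (3,0) = 2669/1080
Step 4: cell (3,0) = 95291/32400
Full grid after step 4:
  94681/21600 320321/72000 951931/216000 37721/8100
  146953/36000 78589/20000 192559/45000 959821/216000
  69859/21600 314531/90000 670829/180000 185953/43200
  95291/32400 31949/10800 39151/10800 51367/12960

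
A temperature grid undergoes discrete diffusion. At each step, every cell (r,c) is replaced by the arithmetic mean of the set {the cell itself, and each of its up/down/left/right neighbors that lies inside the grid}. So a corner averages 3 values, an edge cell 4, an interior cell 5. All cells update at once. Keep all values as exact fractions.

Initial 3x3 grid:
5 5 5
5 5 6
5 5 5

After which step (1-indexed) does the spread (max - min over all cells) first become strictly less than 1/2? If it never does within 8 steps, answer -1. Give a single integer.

Step 1: max=16/3, min=5, spread=1/3
  -> spread < 1/2 first at step 1
Step 2: max=1267/240, min=5, spread=67/240
Step 3: max=11237/2160, min=1007/200, spread=1807/10800
Step 4: max=4477963/864000, min=27361/5400, spread=33401/288000
Step 5: max=40109933/7776000, min=2743391/540000, spread=3025513/38880000
Step 6: max=16016926867/3110400000, min=146755949/28800000, spread=53531/995328
Step 7: max=959152925849/186624000000, min=39671116051/7776000000, spread=450953/11943936
Step 8: max=57496103560603/11197440000000, min=4766608610519/933120000000, spread=3799043/143327232

Answer: 1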